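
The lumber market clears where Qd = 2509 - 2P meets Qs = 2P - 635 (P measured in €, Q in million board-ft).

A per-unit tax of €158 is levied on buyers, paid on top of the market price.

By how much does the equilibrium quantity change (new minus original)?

-158

Solve the original market: 2509 - 2P = 2P - 635, hence P = 786 and Q = 937.
Since buyers pay the price plus the tax, the effective demand curve becomes Qd = 2193 - 2P.
Clearing the new market: 2193 - 2P = 2P - 635, so P = 707 and Q = 779.
ΔQ = 779 − 937 = -158.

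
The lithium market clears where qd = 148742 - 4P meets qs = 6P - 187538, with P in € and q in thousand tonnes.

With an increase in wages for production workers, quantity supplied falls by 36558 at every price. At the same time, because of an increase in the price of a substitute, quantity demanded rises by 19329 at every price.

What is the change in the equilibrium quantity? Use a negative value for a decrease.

Before the shock: 148742 - 4P = 6P - 187538 ⇒ 336280 = 10P ⇒ P = 33628, q = 14230.
The shock moves the curves to qd = 168071 - 4P and qs = 6P - 224096.
New equilibrium: 168071 - 4P = 6P - 224096 ⇒ 392167 = 10P ⇒ P = 39216.7, q = 11204.2.
Δq = 11204.2 − 14230 = -3025.8.

-3025.8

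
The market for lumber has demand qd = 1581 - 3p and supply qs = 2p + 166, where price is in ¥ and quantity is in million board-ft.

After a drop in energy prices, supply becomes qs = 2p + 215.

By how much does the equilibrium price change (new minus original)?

-9.8

Original equilibrium: 1581 - 3p = 2p + 166 gives 1415 = 5p, so p = 283 and q = 732.
After the shift, demand is qd = 1581 - 3p and supply is qs = 2p + 215.
Setting them equal: 1581 - 3p = 2p + 215 → 1366 = 5p, so p = 273.2 and q = 761.4.
Δp = 273.2 − 283 = -9.8.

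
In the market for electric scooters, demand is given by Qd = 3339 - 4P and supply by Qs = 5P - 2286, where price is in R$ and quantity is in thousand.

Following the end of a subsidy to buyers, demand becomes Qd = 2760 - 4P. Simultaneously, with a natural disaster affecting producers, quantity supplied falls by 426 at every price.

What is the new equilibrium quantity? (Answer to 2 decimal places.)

Original equilibrium: 3339 - 4P = 5P - 2286 gives 5625 = 9P, so P = 625 and Q = 839.
The shock moves the curves to Qd = 2760 - 4P and Qs = 5P - 2712.
New equilibrium: 2760 - 4P = 5P - 2712 ⇒ 5472 = 9P ⇒ P = 608, Q = 328.

328.00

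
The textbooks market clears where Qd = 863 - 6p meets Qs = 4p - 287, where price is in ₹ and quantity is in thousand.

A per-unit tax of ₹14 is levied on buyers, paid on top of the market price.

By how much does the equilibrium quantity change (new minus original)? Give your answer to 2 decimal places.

-33.60

Initially, 863 - 6p = 4p - 287, so 1150 = 10p and p = 115, Q = 173.
Since buyers pay the price plus the tax, the effective demand curve becomes Qd = 779 - 6p.
Clearing the new market: 779 - 6p = 4p - 287, so p = 106.6 and Q = 139.4.
ΔQ = 139.4 − 173 = -33.60.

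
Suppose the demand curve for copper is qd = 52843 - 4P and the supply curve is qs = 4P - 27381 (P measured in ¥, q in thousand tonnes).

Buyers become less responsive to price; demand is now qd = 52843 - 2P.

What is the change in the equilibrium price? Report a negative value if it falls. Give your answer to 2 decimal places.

Solve the original market: 52843 - 4P = 4P - 27381, hence P = 10028 and q = 12731.
After the shift, demand is qd = 52843 - 2P and supply is qs = 4P - 27381.
Clearing the new market: 52843 - 2P = 4P - 27381, so P = 40112/3 ≈ 13370.6667 and q = 78305/3 ≈ 26101.6667.
ΔP = 13370.6667 − 10028 = +3342.67.

+3342.67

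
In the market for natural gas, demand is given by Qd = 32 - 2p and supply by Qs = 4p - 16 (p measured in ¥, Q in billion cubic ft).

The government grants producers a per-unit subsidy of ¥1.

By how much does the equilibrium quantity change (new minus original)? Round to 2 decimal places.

+1.33

Solve the original market: 32 - 2p = 4p - 16, hence p = 8 and Q = 16.
Since sellers receive the price plus the subsidy, the effective supply curve becomes Qs = 4p - 12.
Clearing the new market: 32 - 2p = 4p - 12, so p = 22/3 ≈ 7.3333 and Q = 52/3 ≈ 17.3333.
ΔQ = 17.3333 − 16 = +1.33.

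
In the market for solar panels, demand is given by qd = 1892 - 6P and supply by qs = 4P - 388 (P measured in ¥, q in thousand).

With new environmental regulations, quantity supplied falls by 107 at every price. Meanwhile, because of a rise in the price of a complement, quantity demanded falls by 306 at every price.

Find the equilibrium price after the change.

208.1

Solve the original market: 1892 - 6P = 4P - 388, hence P = 228 and q = 524.
The shock moves the curves to qd = 1586 - 6P and qs = 4P - 495.
New equilibrium: 1586 - 6P = 4P - 495 ⇒ 2081 = 10P ⇒ P = 208.1, q = 337.4.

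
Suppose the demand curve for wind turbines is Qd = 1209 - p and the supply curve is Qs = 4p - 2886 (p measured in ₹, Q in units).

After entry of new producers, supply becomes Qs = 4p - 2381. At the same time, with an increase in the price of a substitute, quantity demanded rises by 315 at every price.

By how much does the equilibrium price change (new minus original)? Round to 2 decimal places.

Before the shock: 1209 - p = 4p - 2886 ⇒ 4095 = 5p ⇒ p = 819, Q = 390.
After the shift, demand is Qd = 1524 - p and supply is Qs = 4p - 2381.
New equilibrium: 1524 - p = 4p - 2381 ⇒ 3905 = 5p ⇒ p = 781, Q = 743.
Δp = 781 − 819 = -38.00.

-38.00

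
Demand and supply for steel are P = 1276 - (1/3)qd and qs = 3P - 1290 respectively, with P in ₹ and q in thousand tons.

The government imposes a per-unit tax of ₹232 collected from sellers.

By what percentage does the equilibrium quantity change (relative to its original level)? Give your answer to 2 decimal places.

-27.42

Solve the original market: 3828 - 3P = 3P - 1290, hence P = 853 and q = 1269.
Since sellers keep the price net of the tax, the effective supply curve becomes qs = 3P - 1986.
Clearing the new market: 3828 - 3P = 3P - 1986, so P = 969 and q = 921.
%Δq = (921 − 1269) / 1269 × 100 = -27.42%.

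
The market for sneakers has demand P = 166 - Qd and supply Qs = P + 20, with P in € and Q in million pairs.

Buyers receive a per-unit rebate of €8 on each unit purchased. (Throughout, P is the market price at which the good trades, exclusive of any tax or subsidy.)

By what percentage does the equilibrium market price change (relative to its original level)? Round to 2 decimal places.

Before the shock: 166 - P = P + 20 ⇒ 146 = 2P ⇒ P = 73, Q = 93.
Since buyers' out-of-pocket price is the market price minus the rebate, the effective demand curve becomes Qd = 174 - P.
New equilibrium: 174 - P = P + 20 ⇒ 154 = 2P ⇒ P = 77, Q = 97.
%ΔP = (77 − 73) / 73 × 100 = +5.48%.

+5.48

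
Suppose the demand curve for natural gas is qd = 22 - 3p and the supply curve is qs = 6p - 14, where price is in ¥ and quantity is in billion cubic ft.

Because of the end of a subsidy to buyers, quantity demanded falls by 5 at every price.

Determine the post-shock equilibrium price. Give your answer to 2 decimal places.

Initially, 22 - 3p = 6p - 14, so 36 = 9p and p = 4, q = 10.
The new curves are qd = 17 - 3p (demand) and qs = 6p - 14 (supply).
New equilibrium: 17 - 3p = 6p - 14 ⇒ 31 = 9p ⇒ p = 31/9 ≈ 3.4444, q = 20/3 ≈ 6.6667.

3.44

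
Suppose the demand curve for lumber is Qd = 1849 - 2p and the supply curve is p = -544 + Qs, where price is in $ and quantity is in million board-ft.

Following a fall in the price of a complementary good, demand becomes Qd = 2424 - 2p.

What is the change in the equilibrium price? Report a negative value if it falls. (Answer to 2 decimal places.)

+191.67

Solve the original market: 1849 - 2p = p + 544, hence p = 435 and Q = 979.
After the shift, demand is Qd = 2424 - 2p and supply is Qs = p + 544.
New equilibrium: 2424 - 2p = p + 544 ⇒ 1880 = 3p ⇒ p = 1880/3 ≈ 626.6667, Q = 3512/3 ≈ 1170.6667.
Δp = 626.6667 − 435 = +191.67.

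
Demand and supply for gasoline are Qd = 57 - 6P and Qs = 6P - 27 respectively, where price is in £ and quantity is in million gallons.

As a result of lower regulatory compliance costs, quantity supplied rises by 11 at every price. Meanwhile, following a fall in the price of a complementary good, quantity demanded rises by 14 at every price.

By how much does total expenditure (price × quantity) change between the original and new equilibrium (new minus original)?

Original equilibrium: 57 - 6P = 6P - 27 gives 84 = 12P, so P = 7 and Q = 15.
After the shift, demand is Qd = 71 - 6P and supply is Qs = 6P - 16.
New equilibrium: 71 - 6P = 6P - 16 ⇒ 87 = 12P ⇒ P = 7.25, Q = 27.5.
Expenditure moves from 7×15 = 105 to 7.25×27.5 = 199.375; change = +94.375.

+94.375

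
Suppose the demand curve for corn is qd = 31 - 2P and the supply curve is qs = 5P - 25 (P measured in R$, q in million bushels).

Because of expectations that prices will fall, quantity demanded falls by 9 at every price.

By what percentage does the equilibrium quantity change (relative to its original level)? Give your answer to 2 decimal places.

Initially, 31 - 2P = 5P - 25, so 56 = 7P and P = 8, q = 15.
The shock moves the curves to qd = 22 - 2P and qs = 5P - 25.
New equilibrium: 22 - 2P = 5P - 25 ⇒ 47 = 7P ⇒ P = 47/7 ≈ 6.7143, q = 60/7 ≈ 8.5714.
%Δq = (8.5714 − 15) / 15 × 100 = -42.86%.

-42.86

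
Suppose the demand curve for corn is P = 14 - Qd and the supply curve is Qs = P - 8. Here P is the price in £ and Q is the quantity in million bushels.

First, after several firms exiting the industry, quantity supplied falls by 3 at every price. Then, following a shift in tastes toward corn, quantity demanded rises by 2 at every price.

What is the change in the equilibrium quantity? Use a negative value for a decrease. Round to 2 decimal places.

-0.50

Before the shock: 14 - P = P - 8 ⇒ 22 = 2P ⇒ P = 11, Q = 3.
After the shift, demand is Qd = 16 - P and supply is Qs = P - 11.
Setting them equal: 16 - P = P - 11 → 27 = 2P, so P = 13.5 and Q = 2.5.
ΔQ = 2.5 − 3 = -0.50.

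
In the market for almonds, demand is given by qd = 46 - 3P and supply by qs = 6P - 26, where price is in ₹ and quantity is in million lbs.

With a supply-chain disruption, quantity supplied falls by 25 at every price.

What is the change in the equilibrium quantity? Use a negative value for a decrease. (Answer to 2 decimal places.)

Original equilibrium: 46 - 3P = 6P - 26 gives 72 = 9P, so P = 8 and q = 22.
With the change applied: demand qd = 46 - 3P, supply qs = 6P - 51.
Clearing the new market: 46 - 3P = 6P - 51, so P = 97/9 ≈ 10.7778 and q = 41/3 ≈ 13.6667.
Δq = 13.6667 − 22 = -8.33.

-8.33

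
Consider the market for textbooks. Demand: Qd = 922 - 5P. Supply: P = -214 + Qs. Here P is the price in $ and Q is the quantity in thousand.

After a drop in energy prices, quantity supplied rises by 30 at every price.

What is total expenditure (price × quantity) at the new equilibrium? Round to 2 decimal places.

Solve the original market: 922 - 5P = P + 214, hence P = 118 and Q = 332.
The new curves are Qd = 922 - 5P (demand) and Qs = P + 244 (supply).
Clearing the new market: 922 - 5P = P + 244, so P = 113 and Q = 357.
New expenditure = 113 × 357 = 40341.00.

40341.00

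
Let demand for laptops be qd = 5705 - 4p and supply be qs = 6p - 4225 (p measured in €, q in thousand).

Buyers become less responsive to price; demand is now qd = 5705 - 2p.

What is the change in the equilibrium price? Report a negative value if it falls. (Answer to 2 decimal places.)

Solve the original market: 5705 - 4p = 6p - 4225, hence p = 993 and q = 1733.
The new curves are qd = 5705 - 2p (demand) and qs = 6p - 4225 (supply).
Clearing the new market: 5705 - 2p = 6p - 4225, so p = 1241.25 and q = 3222.5.
Δp = 1241.25 − 993 = +248.25.

+248.25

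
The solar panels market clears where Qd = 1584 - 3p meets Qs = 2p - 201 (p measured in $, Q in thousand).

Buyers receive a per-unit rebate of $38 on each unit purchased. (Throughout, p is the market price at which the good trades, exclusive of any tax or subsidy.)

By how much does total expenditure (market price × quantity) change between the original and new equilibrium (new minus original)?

Original equilibrium: 1584 - 3p = 2p - 201 gives 1785 = 5p, so p = 357 and Q = 513.
Since buyers' out-of-pocket price is the market price minus the rebate, the effective demand curve becomes Qd = 1698 - 3p.
Equate the new curves: 1698 - 3p = 2p - 201, giving 1899 = 5p, p = 379.8, Q = 558.6.
Expenditure moves from 357×513 = 183141 to 379.8×558.6 = 212156.28; change = +29015.28.

+29015.28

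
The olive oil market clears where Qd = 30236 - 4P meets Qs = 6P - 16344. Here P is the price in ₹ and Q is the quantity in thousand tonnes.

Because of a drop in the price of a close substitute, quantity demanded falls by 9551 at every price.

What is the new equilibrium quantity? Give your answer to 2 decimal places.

Original equilibrium: 30236 - 4P = 6P - 16344 gives 46580 = 10P, so P = 4658 and Q = 11604.
With the change applied: demand Qd = 20685 - 4P, supply Qs = 6P - 16344.
Equate the new curves: 20685 - 4P = 6P - 16344, giving 37029 = 10P, P = 3702.9, Q = 5873.4.

5873.40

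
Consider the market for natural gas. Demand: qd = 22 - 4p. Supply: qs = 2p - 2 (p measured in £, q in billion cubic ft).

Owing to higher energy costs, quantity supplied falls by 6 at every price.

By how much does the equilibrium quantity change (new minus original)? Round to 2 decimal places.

-4.00

Solve the original market: 22 - 4p = 2p - 2, hence p = 4 and q = 6.
With the change applied: demand qd = 22 - 4p, supply qs = 2p - 8.
New equilibrium: 22 - 4p = 2p - 8 ⇒ 30 = 6p ⇒ p = 5, q = 2.
Δq = 2 − 6 = -4.00.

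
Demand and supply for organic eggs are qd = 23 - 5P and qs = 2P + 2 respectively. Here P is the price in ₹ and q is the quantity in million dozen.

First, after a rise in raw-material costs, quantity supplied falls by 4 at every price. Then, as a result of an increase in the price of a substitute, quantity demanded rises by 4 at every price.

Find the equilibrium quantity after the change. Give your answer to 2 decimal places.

Original equilibrium: 23 - 5P = 2P + 2 gives 21 = 7P, so P = 3 and q = 8.
The shock moves the curves to qd = 27 - 5P and qs = 2P - 2.
New equilibrium: 27 - 5P = 2P - 2 ⇒ 29 = 7P ⇒ P = 29/7 ≈ 4.1429, q = 44/7 ≈ 6.2857.

6.29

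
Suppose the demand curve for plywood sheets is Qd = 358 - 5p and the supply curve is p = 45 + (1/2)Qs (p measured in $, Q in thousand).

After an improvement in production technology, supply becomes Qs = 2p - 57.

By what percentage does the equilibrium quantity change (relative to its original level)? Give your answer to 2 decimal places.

+62.03

Solve the original market: 358 - 5p = 2p - 90, hence p = 64 and Q = 38.
The new curves are Qd = 358 - 5p (demand) and Qs = 2p - 57 (supply).
New equilibrium: 358 - 5p = 2p - 57 ⇒ 415 = 7p ⇒ p = 415/7 ≈ 59.2857, Q = 431/7 ≈ 61.5714.
%ΔQ = (61.5714 − 38) / 38 × 100 = +62.03%.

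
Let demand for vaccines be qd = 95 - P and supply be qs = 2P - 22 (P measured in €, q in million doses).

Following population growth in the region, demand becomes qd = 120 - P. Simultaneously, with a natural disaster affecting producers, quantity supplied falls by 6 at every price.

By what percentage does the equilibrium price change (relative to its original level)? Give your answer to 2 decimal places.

+26.50

Solve the original market: 95 - P = 2P - 22, hence P = 39 and q = 56.
The new curves are qd = 120 - P (demand) and qs = 2P - 28 (supply).
Clearing the new market: 120 - P = 2P - 28, so P = 148/3 ≈ 49.3333 and q = 212/3 ≈ 70.6667.
%ΔP = (49.3333 − 39) / 39 × 100 = +26.50%.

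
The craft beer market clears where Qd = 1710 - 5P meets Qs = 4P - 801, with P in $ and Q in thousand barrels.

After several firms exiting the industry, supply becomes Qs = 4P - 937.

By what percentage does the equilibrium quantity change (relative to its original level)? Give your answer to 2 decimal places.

-23.99

Before the shock: 1710 - 5P = 4P - 801 ⇒ 2511 = 9P ⇒ P = 279, Q = 315.
The new curves are Qd = 1710 - 5P (demand) and Qs = 4P - 937 (supply).
Equate the new curves: 1710 - 5P = 4P - 937, giving 2647 = 9P, P = 2647/9 ≈ 294.1111, Q = 2155/9 ≈ 239.4444.
%ΔQ = (239.4444 − 315) / 315 × 100 = -23.99%.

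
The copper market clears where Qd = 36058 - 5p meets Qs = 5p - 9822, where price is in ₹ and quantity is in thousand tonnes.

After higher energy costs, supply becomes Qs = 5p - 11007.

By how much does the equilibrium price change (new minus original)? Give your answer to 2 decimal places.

Initially, 36058 - 5p = 5p - 9822, so 45880 = 10p and p = 4588, Q = 13118.
The new curves are Qd = 36058 - 5p (demand) and Qs = 5p - 11007 (supply).
Setting them equal: 36058 - 5p = 5p - 11007 → 47065 = 10p, so p = 4706.5 and Q = 12525.5.
Δp = 4706.5 − 4588 = +118.50.

+118.50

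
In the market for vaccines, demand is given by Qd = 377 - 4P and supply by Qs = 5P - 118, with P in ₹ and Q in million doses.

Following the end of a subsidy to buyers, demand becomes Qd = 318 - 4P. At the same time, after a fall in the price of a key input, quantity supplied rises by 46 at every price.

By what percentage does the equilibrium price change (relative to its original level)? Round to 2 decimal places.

-21.21

Before the shock: 377 - 4P = 5P - 118 ⇒ 495 = 9P ⇒ P = 55, Q = 157.
After the shift, demand is Qd = 318 - 4P and supply is Qs = 5P - 72.
New equilibrium: 318 - 4P = 5P - 72 ⇒ 390 = 9P ⇒ P = 130/3 ≈ 43.3333, Q = 434/3 ≈ 144.6667.
%ΔP = (43.3333 − 55) / 55 × 100 = -21.21%.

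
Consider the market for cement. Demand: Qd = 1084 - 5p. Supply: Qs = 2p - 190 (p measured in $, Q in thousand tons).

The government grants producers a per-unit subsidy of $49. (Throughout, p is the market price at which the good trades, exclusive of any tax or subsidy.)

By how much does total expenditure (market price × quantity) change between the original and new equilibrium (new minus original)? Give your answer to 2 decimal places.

+9324.00

Solve the original market: 1084 - 5p = 2p - 190, hence p = 182 and Q = 174.
Since sellers receive the price plus the subsidy, the effective supply curve becomes Qs = 2p - 92.
Setting them equal: 1084 - 5p = 2p - 92 → 1176 = 7p, so p = 168 and Q = 244.
Expenditure moves from 182×174 = 31668 to 168×244 = 40992; change = +9324.00.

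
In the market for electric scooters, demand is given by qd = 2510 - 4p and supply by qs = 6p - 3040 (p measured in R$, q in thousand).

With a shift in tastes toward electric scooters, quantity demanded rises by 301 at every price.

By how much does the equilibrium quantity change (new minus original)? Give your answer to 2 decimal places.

Solve the original market: 2510 - 4p = 6p - 3040, hence p = 555 and q = 290.
The shock moves the curves to qd = 2811 - 4p and qs = 6p - 3040.
Equate the new curves: 2811 - 4p = 6p - 3040, giving 5851 = 10p, p = 585.1, q = 470.6.
Δq = 470.6 − 290 = +180.60.

+180.60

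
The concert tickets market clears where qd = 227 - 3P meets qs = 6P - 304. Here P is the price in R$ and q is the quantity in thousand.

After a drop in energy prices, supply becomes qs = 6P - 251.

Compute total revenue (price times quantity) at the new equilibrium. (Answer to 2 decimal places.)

Initially, 227 - 3P = 6P - 304, so 531 = 9P and P = 59, q = 50.
After the shift, demand is qd = 227 - 3P and supply is qs = 6P - 251.
Setting them equal: 227 - 3P = 6P - 251 → 478 = 9P, so P = 478/9 ≈ 53.1111 and q = 203/3 ≈ 67.6667.
New expenditure = 53.1111 × 67.6667 = 3593.85.

3593.85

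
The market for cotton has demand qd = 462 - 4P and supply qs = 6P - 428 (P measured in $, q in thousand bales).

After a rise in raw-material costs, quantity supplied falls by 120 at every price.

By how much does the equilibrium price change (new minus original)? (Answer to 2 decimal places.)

+12.00

Original equilibrium: 462 - 4P = 6P - 428 gives 890 = 10P, so P = 89 and q = 106.
After the shift, demand is qd = 462 - 4P and supply is qs = 6P - 548.
Clearing the new market: 462 - 4P = 6P - 548, so P = 101 and q = 58.
ΔP = 101 − 89 = +12.00.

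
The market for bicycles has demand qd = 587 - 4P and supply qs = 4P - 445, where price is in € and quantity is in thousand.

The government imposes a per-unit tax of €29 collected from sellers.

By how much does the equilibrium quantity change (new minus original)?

Original equilibrium: 587 - 4P = 4P - 445 gives 1032 = 8P, so P = 129 and q = 71.
Since sellers keep the price net of the tax, the effective supply curve becomes qs = 4P - 561.
Setting them equal: 587 - 4P = 4P - 561 → 1148 = 8P, so P = 143.5 and q = 13.
Δq = 13 − 71 = -58.

-58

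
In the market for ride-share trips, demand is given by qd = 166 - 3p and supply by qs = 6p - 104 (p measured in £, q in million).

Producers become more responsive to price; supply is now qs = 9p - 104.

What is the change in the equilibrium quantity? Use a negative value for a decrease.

Solve the original market: 166 - 3p = 6p - 104, hence p = 30 and q = 76.
The new curves are qd = 166 - 3p (demand) and qs = 9p - 104 (supply).
New equilibrium: 166 - 3p = 9p - 104 ⇒ 270 = 12p ⇒ p = 22.5, q = 98.5.
Δq = 98.5 − 76 = +22.5.

+22.5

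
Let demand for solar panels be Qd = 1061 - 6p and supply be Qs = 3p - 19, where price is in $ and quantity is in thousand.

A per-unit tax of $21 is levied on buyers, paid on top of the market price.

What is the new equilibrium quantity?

Initially, 1061 - 6p = 3p - 19, so 1080 = 9p and p = 120, Q = 341.
Since buyers pay the price plus the tax, the effective demand curve becomes Qd = 935 - 6p.
New equilibrium: 935 - 6p = 3p - 19 ⇒ 954 = 9p ⇒ p = 106, Q = 299.

299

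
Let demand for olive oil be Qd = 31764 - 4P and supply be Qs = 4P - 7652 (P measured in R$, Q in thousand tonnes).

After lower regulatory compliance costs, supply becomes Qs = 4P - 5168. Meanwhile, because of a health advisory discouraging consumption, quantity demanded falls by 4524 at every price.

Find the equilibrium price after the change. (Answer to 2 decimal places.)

4051.00

Original equilibrium: 31764 - 4P = 4P - 7652 gives 39416 = 8P, so P = 4927 and Q = 12056.
The new curves are Qd = 27240 - 4P (demand) and Qs = 4P - 5168 (supply).
New equilibrium: 27240 - 4P = 4P - 5168 ⇒ 32408 = 8P ⇒ P = 4051, Q = 11036.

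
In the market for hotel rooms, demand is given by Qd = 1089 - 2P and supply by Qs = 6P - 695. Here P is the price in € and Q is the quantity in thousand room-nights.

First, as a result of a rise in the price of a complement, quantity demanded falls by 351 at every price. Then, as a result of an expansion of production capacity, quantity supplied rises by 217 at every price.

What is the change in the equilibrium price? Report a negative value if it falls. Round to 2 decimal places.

-71.00

Before the shock: 1089 - 2P = 6P - 695 ⇒ 1784 = 8P ⇒ P = 223, Q = 643.
After the shift, demand is Qd = 738 - 2P and supply is Qs = 6P - 478.
Equate the new curves: 738 - 2P = 6P - 478, giving 1216 = 8P, P = 152, Q = 434.
ΔP = 152 − 223 = -71.00.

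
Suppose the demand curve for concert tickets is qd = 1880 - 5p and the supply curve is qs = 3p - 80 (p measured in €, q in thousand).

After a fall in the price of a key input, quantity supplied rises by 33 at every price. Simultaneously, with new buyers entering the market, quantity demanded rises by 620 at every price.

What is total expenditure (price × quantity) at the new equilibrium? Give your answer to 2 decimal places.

Initially, 1880 - 5p = 3p - 80, so 1960 = 8p and p = 245, q = 655.
With the change applied: demand qd = 2500 - 5p, supply qs = 3p - 47.
Clearing the new market: 2500 - 5p = 3p - 47, so p = 318.375 and q = 908.125.
New expenditure = 318.375 × 908.125 = 289124.30.

289124.30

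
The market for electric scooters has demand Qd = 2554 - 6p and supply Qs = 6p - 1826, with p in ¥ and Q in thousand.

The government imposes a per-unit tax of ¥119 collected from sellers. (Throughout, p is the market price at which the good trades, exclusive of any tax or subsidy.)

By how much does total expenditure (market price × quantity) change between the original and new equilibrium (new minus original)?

-129888.5

Initially, 2554 - 6p = 6p - 1826, so 4380 = 12p and p = 365, Q = 364.
Since sellers keep the price net of the tax, the effective supply curve becomes Qs = 6p - 2540.
Setting them equal: 2554 - 6p = 6p - 2540 → 5094 = 12p, so p = 424.5 and Q = 7.
Expenditure moves from 365×364 = 132860 to 424.5×7 = 2971.5; change = -129888.5.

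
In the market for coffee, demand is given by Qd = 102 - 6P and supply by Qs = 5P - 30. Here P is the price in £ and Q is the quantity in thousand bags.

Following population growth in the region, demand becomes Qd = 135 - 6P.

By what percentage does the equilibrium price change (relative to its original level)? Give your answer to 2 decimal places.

+25.00

Original equilibrium: 102 - 6P = 5P - 30 gives 132 = 11P, so P = 12 and Q = 30.
With the change applied: demand Qd = 135 - 6P, supply Qs = 5P - 30.
Clearing the new market: 135 - 6P = 5P - 30, so P = 15 and Q = 45.
%ΔP = (15 − 12) / 12 × 100 = +25.00%.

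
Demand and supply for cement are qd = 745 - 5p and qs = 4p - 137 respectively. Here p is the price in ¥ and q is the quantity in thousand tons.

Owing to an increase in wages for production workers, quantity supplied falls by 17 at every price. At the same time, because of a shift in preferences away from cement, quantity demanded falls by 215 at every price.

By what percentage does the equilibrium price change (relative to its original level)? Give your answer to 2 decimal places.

-22.45

Solve the original market: 745 - 5p = 4p - 137, hence p = 98 and q = 255.
The new curves are qd = 530 - 5p (demand) and qs = 4p - 154 (supply).
Setting them equal: 530 - 5p = 4p - 154 → 684 = 9p, so p = 76 and q = 150.
%Δp = (76 − 98) / 98 × 100 = -22.45%.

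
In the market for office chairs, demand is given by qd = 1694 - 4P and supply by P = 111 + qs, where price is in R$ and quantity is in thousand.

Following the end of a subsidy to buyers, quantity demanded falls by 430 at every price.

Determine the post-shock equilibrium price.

275

Original equilibrium: 1694 - 4P = P - 111 gives 1805 = 5P, so P = 361 and q = 250.
With the change applied: demand qd = 1264 - 4P, supply qs = P - 111.
Setting them equal: 1264 - 4P = P - 111 → 1375 = 5P, so P = 275 and q = 164.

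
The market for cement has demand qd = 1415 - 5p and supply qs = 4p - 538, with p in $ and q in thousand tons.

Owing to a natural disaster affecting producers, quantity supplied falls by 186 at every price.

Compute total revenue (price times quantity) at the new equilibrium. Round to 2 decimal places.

53871.11

Original equilibrium: 1415 - 5p = 4p - 538 gives 1953 = 9p, so p = 217 and q = 330.
After the shift, demand is qd = 1415 - 5p and supply is qs = 4p - 724.
New equilibrium: 1415 - 5p = 4p - 724 ⇒ 2139 = 9p ⇒ p = 713/3 ≈ 237.6667, q = 680/3 ≈ 226.6667.
New expenditure = 237.6667 × 226.6667 = 53871.11.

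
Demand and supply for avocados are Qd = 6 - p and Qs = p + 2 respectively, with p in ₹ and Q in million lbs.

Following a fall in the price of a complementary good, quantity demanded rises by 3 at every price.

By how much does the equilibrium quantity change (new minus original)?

Initially, 6 - p = p + 2, so 4 = 2p and p = 2, Q = 4.
With the change applied: demand Qd = 9 - p, supply Qs = p + 2.
New equilibrium: 9 - p = p + 2 ⇒ 7 = 2p ⇒ p = 3.5, Q = 5.5.
ΔQ = 5.5 − 4 = +1.5.

+1.5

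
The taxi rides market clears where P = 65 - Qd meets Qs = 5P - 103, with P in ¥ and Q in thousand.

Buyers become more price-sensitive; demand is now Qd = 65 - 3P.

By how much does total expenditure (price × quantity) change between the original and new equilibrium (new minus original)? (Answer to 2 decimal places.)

Initially, 65 - P = 5P - 103, so 168 = 6P and P = 28, Q = 37.
After the shift, demand is Qd = 65 - 3P and supply is Qs = 5P - 103.
Clearing the new market: 65 - 3P = 5P - 103, so P = 21 and Q = 2.
Expenditure moves from 28×37 = 1036 to 21×2 = 42; change = -994.00.

-994.00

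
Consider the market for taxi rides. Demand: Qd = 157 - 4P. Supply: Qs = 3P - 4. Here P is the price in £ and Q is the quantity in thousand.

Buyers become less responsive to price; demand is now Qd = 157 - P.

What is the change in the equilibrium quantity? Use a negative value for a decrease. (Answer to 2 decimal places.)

+51.75

Initially, 157 - 4P = 3P - 4, so 161 = 7P and P = 23, Q = 65.
The new curves are Qd = 157 - P (demand) and Qs = 3P - 4 (supply).
Equate the new curves: 157 - P = 3P - 4, giving 161 = 4P, P = 40.25, Q = 116.75.
ΔQ = 116.75 − 65 = +51.75.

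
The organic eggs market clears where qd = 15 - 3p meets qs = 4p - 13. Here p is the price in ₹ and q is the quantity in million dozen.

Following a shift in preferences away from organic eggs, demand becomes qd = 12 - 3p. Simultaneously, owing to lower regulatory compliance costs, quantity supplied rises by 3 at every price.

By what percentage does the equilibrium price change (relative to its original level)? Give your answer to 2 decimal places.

Before the shock: 15 - 3p = 4p - 13 ⇒ 28 = 7p ⇒ p = 4, q = 3.
The shock moves the curves to qd = 12 - 3p and qs = 4p - 10.
Equate the new curves: 12 - 3p = 4p - 10, giving 22 = 7p, p = 22/7 ≈ 3.1429, q = 18/7 ≈ 2.5714.
%Δp = (3.1429 − 4) / 4 × 100 = -21.43%.

-21.43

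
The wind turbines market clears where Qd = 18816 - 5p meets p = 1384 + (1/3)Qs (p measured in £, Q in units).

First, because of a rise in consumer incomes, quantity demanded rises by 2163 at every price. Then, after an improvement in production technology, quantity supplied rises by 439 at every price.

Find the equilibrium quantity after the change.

Before the shock: 18816 - 5p = 3p - 4152 ⇒ 22968 = 8p ⇒ p = 2871, Q = 4461.
The new curves are Qd = 20979 - 5p (demand) and Qs = 3p - 3713 (supply).
Clearing the new market: 20979 - 5p = 3p - 3713, so p = 3086.5 and Q = 5546.5.

5546.5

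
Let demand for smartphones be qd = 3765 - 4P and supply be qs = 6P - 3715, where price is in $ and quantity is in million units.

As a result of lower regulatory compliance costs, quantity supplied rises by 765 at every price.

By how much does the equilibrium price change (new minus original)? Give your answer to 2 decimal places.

-76.50

Initially, 3765 - 4P = 6P - 3715, so 7480 = 10P and P = 748, q = 773.
With the change applied: demand qd = 3765 - 4P, supply qs = 6P - 2950.
Setting them equal: 3765 - 4P = 6P - 2950 → 6715 = 10P, so P = 671.5 and q = 1079.
ΔP = 671.5 − 748 = -76.50.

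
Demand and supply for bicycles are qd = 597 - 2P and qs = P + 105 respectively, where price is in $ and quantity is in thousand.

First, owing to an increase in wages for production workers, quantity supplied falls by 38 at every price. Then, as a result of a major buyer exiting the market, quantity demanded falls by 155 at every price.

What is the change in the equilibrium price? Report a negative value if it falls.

-39

Before the shock: 597 - 2P = P + 105 ⇒ 492 = 3P ⇒ P = 164, q = 269.
With the change applied: demand qd = 442 - 2P, supply qs = P + 67.
Equate the new curves: 442 - 2P = P + 67, giving 375 = 3P, P = 125, q = 192.
ΔP = 125 − 164 = -39.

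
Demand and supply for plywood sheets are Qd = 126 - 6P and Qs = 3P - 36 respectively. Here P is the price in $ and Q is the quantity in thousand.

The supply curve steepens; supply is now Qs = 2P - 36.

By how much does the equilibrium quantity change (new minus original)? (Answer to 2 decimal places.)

Solve the original market: 126 - 6P = 3P - 36, hence P = 18 and Q = 18.
The new curves are Qd = 126 - 6P (demand) and Qs = 2P - 36 (supply).
New equilibrium: 126 - 6P = 2P - 36 ⇒ 162 = 8P ⇒ P = 20.25, Q = 4.5.
ΔQ = 4.5 − 18 = -13.50.

-13.50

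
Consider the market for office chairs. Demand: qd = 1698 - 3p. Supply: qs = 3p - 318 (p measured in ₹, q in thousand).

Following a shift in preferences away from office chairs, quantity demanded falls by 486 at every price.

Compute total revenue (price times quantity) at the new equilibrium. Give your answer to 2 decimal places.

113985.00

Before the shock: 1698 - 3p = 3p - 318 ⇒ 2016 = 6p ⇒ p = 336, q = 690.
The new curves are qd = 1212 - 3p (demand) and qs = 3p - 318 (supply).
Clearing the new market: 1212 - 3p = 3p - 318, so p = 255 and q = 447.
New expenditure = 255 × 447 = 113985.00.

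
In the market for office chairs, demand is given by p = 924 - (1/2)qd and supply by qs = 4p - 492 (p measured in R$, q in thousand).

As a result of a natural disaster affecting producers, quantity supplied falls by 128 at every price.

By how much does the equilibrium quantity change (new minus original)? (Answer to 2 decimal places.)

-42.67

Solve the original market: 1848 - 2p = 4p - 492, hence p = 390 and q = 1068.
After the shift, demand is qd = 1848 - 2p and supply is qs = 4p - 620.
Setting them equal: 1848 - 2p = 4p - 620 → 2468 = 6p, so p = 1234/3 ≈ 411.3333 and q = 3076/3 ≈ 1025.3333.
Δq = 1025.3333 − 1068 = -42.67.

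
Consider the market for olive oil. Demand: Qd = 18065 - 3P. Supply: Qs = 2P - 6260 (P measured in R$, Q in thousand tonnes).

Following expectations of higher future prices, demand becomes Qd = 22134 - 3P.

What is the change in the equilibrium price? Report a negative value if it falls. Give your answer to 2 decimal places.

+813.80

Initially, 18065 - 3P = 2P - 6260, so 24325 = 5P and P = 4865, Q = 3470.
With the change applied: demand Qd = 22134 - 3P, supply Qs = 2P - 6260.
Setting them equal: 22134 - 3P = 2P - 6260 → 28394 = 5P, so P = 5678.8 and Q = 5097.6.
ΔP = 5678.8 − 4865 = +813.80.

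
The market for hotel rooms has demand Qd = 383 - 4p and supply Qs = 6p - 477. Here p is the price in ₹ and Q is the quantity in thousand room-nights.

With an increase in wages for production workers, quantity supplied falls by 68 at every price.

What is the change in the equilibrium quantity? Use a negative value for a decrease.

-27.2

Original equilibrium: 383 - 4p = 6p - 477 gives 860 = 10p, so p = 86 and Q = 39.
With the change applied: demand Qd = 383 - 4p, supply Qs = 6p - 545.
Clearing the new market: 383 - 4p = 6p - 545, so p = 92.8 and Q = 11.8.
ΔQ = 11.8 − 39 = -27.2.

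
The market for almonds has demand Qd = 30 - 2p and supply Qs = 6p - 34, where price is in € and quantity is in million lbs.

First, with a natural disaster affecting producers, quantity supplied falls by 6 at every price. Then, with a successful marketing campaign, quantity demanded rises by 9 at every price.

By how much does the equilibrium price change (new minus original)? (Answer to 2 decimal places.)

+1.88

Before the shock: 30 - 2p = 6p - 34 ⇒ 64 = 8p ⇒ p = 8, Q = 14.
After the shift, demand is Qd = 39 - 2p and supply is Qs = 6p - 40.
Clearing the new market: 39 - 2p = 6p - 40, so p = 9.875 and Q = 19.25.
Δp = 9.875 − 8 = +1.88.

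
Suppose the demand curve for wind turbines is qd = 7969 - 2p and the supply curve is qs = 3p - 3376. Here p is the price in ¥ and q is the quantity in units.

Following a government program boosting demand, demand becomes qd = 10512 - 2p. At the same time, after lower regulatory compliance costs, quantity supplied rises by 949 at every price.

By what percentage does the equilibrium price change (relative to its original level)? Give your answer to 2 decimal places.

Original equilibrium: 7969 - 2p = 3p - 3376 gives 11345 = 5p, so p = 2269 and q = 3431.
With the change applied: demand qd = 10512 - 2p, supply qs = 3p - 2427.
Setting them equal: 10512 - 2p = 3p - 2427 → 12939 = 5p, so p = 2587.8 and q = 5336.4.
%Δp = (2587.8 − 2269) / 2269 × 100 = +14.05%.

+14.05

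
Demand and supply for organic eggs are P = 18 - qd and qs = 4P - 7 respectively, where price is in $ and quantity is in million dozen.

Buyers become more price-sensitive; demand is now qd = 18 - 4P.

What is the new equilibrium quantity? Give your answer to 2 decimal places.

Initially, 18 - P = 4P - 7, so 25 = 5P and P = 5, q = 13.
After the shift, demand is qd = 18 - 4P and supply is qs = 4P - 7.
Equate the new curves: 18 - 4P = 4P - 7, giving 25 = 8P, P = 3.125, q = 5.5.

5.50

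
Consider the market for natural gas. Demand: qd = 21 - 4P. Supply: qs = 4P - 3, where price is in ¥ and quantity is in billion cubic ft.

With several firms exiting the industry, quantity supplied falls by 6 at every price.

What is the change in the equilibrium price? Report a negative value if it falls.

+0.75

Solve the original market: 21 - 4P = 4P - 3, hence P = 3 and q = 9.
The new curves are qd = 21 - 4P (demand) and qs = 4P - 9 (supply).
New equilibrium: 21 - 4P = 4P - 9 ⇒ 30 = 8P ⇒ P = 3.75, q = 6.
ΔP = 3.75 − 3 = +0.75.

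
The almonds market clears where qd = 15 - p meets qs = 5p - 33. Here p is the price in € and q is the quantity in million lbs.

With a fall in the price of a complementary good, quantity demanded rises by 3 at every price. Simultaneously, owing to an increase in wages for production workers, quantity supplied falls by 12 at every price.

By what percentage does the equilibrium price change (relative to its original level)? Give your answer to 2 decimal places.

Original equilibrium: 15 - p = 5p - 33 gives 48 = 6p, so p = 8 and q = 7.
The new curves are qd = 18 - p (demand) and qs = 5p - 45 (supply).
Equate the new curves: 18 - p = 5p - 45, giving 63 = 6p, p = 10.5, q = 7.5.
%Δp = (10.5 − 8) / 8 × 100 = +31.25%.

+31.25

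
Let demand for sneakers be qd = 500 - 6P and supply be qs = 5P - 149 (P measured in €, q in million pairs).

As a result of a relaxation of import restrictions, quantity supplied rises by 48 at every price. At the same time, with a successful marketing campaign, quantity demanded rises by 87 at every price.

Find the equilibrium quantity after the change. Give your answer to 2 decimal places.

211.73

Original equilibrium: 500 - 6P = 5P - 149 gives 649 = 11P, so P = 59 and q = 146.
The shock moves the curves to qd = 587 - 6P and qs = 5P - 101.
New equilibrium: 587 - 6P = 5P - 101 ⇒ 688 = 11P ⇒ P = 688/11 ≈ 62.5455, q = 2329/11 ≈ 211.7273.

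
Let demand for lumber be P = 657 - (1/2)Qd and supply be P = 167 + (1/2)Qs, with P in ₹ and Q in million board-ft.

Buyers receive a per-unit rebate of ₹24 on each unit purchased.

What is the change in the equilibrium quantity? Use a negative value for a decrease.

+24

Before the shock: 1314 - 2P = 2P - 334 ⇒ 1648 = 4P ⇒ P = 412, Q = 490.
Since buyers' out-of-pocket price is the market price minus the rebate, the effective demand curve becomes Qd = 1362 - 2P.
Clearing the new market: 1362 - 2P = 2P - 334, so P = 424 and Q = 514.
ΔQ = 514 − 490 = +24.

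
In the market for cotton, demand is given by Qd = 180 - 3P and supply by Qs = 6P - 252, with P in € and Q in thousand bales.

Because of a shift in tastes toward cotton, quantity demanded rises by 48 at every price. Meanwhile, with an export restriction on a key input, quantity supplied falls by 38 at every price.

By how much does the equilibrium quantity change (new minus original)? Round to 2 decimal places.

+19.33

Solve the original market: 180 - 3P = 6P - 252, hence P = 48 and Q = 36.
With the change applied: demand Qd = 228 - 3P, supply Qs = 6P - 290.
Setting them equal: 228 - 3P = 6P - 290 → 518 = 9P, so P = 518/9 ≈ 57.5556 and Q = 166/3 ≈ 55.3333.
ΔQ = 55.3333 − 36 = +19.33.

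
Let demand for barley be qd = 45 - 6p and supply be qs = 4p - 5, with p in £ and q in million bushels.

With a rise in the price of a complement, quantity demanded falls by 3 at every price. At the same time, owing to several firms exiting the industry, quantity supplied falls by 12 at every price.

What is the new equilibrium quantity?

Before the shock: 45 - 6p = 4p - 5 ⇒ 50 = 10p ⇒ p = 5, q = 15.
The new curves are qd = 42 - 6p (demand) and qs = 4p - 17 (supply).
Equate the new curves: 42 - 6p = 4p - 17, giving 59 = 10p, p = 5.9, q = 6.6.

6.6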